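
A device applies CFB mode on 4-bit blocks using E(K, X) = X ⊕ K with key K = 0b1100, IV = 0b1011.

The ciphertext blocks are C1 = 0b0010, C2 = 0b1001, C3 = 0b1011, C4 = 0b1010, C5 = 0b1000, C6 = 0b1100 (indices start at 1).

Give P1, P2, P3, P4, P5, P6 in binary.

P1 = 0b0101, P2 = 0b0111, P3 = 0b1110, P4 = 0b1101, P5 = 0b1110, P6 = 0b1000

CFB decryption: P_i = C_i ⊕ E(K, C_{i−1}), with C_{0} = IV.
P1: E(K, 0b1011) = 0b0111; 0b0010 ⊕ 0b0111 = 0b0101.
P2: E(K, 0b0010) = 0b1110; 0b1001 ⊕ 0b1110 = 0b0111.
P3: E(K, 0b1001) = 0b0101; 0b1011 ⊕ 0b0101 = 0b1110.
P4: E(K, 0b1011) = 0b0111; 0b1010 ⊕ 0b0111 = 0b1101.
P5: E(K, 0b1010) = 0b0110; 0b1000 ⊕ 0b0110 = 0b1110.
P6: E(K, 0b1000) = 0b0100; 0b1100 ⊕ 0b0100 = 0b1000.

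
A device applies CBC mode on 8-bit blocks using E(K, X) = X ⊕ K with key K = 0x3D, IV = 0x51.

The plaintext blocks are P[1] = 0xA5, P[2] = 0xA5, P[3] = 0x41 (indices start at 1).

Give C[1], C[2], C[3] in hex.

CBC encryption: C_i = E(K, P_i ⊕ C_{i−1}), with C_{0} = IV.
C[1]: P[1] ⊕ 0x51 = 0xF4; E(K, 0xF4) = 0xC9.
C[2]: P[2] ⊕ 0xC9 = 0x6C; E(K, 0x6C) = 0x51.
C[3]: P[3] ⊕ 0x51 = 0x10; E(K, 0x10) = 0x2D.

C[1] = 0xC9, C[2] = 0x51, C[3] = 0x2D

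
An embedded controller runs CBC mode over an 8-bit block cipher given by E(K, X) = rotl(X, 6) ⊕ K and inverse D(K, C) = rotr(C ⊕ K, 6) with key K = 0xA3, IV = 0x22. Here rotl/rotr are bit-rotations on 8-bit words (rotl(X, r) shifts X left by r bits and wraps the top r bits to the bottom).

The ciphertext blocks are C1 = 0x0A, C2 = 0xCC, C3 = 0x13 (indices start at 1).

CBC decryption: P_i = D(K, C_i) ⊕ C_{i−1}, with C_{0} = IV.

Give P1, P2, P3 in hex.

P1: D(K, 0x0A) = 0xA6; 0xA6 ⊕ 0x22 = 0x84.
P2: D(K, 0xCC) = 0xBD; 0xBD ⊕ 0x0A = 0xB7.
P3: D(K, 0x13) = 0xC2; 0xC2 ⊕ 0xCC = 0x0E.

P1 = 0x84, P2 = 0xB7, P3 = 0x0E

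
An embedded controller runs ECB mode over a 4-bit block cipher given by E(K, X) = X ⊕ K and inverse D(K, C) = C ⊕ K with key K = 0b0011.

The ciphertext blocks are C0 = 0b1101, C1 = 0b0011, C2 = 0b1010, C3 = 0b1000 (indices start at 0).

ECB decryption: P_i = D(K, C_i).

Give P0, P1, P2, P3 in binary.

P0: D(K, 0b1101) = 0b1110.
P1: D(K, 0b0011) = 0b0000.
P2: D(K, 0b1010) = 0b1001.
P3: D(K, 0b1000) = 0b1011.

P0 = 0b1110, P1 = 0b0000, P2 = 0b1001, P3 = 0b1011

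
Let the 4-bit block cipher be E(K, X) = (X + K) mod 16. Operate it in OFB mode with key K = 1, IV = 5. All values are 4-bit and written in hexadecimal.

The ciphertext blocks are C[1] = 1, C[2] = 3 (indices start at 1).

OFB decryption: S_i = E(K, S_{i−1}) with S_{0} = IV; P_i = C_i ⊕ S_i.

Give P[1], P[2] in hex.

P[1]: S = E(K, 5) = 6; 1 ⊕ 6 = 7.
P[2]: S = E(K, 6) = 7; 3 ⊕ 7 = 4.

P[1] = 7, P[2] = 4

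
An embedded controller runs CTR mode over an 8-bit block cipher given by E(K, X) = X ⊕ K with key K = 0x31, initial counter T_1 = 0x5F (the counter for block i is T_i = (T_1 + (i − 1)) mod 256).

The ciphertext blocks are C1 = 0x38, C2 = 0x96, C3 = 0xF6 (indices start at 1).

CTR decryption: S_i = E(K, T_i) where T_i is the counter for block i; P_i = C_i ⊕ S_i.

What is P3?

P3 = 0xA6

P3: T = 0x61, S = E(K, T) = 0x50; 0xF6 ⊕ 0x50 = 0xA6.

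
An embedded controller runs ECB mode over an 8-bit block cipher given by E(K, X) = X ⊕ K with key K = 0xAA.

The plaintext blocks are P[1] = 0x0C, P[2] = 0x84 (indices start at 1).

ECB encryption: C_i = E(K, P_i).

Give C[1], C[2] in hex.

C[1]: E(K, 0x0C) = 0xA6.
C[2]: E(K, 0x84) = 0x2E.

C[1] = 0xA6, C[2] = 0x2E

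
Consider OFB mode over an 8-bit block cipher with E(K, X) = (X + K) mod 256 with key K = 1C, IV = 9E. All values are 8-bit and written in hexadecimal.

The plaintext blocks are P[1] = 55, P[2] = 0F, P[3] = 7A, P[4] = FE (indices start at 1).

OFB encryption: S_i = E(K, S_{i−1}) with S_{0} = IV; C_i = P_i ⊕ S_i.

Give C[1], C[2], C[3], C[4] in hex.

C[1] = EF, C[2] = D9, C[3] = 88, C[4] = F0

C[1]: S = E(K, 9E) = BA; 55 ⊕ BA = EF.
C[2]: S = E(K, BA) = D6; 0F ⊕ D6 = D9.
C[3]: S = E(K, D6) = F2; 7A ⊕ F2 = 88.
C[4]: S = E(K, F2) = 0E; FE ⊕ 0E = F0.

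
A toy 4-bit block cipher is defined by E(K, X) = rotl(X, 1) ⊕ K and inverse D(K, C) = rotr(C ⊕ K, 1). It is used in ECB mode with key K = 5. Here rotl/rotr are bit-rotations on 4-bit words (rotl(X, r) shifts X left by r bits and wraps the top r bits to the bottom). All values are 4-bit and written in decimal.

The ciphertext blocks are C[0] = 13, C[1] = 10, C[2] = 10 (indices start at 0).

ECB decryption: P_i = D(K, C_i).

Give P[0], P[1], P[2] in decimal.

P[0] = 4, P[1] = 15, P[2] = 15

P[0]: D(K, 13) = 4.
P[1]: D(K, 10) = 15.
P[2]: D(K, 10) = 15.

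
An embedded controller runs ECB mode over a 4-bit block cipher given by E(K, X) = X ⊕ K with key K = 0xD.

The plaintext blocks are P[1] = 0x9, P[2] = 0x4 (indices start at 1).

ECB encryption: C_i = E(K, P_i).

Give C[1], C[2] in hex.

C[1]: E(K, 0x9) = 0x4.
C[2]: E(K, 0x4) = 0x9.

C[1] = 0x4, C[2] = 0x9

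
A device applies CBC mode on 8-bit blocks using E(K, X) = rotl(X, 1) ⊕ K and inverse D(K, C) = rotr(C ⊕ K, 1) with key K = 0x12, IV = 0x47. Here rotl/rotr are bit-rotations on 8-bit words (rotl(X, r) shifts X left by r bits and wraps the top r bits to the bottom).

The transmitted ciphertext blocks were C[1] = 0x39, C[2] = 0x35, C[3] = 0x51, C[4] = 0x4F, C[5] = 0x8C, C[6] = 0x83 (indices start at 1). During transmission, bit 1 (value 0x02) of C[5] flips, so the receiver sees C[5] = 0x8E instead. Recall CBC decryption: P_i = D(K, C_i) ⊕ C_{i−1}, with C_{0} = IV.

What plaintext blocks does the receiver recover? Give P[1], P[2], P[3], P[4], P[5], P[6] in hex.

P[1] = 0xD2, P[2] = 0xAA, P[3] = 0x94, P[4] = 0xFF, P[5] = 0x01, P[6] = 0x46

Only C[5] changed, to 0x8E. In CBC, a change in C_i garbles P_i and flips the same bit in P_{i+1}. Decrypting the received ciphertext:
P[1]: D(K, 0x39) = 0x95; 0x95 ⊕ 0x47 = 0xD2.
P[2]: D(K, 0x35) = 0x93; 0x93 ⊕ 0x39 = 0xAA.
P[3]: D(K, 0x51) = 0xA1; 0xA1 ⊕ 0x35 = 0x94.
P[4]: D(K, 0x4F) = 0xAE; 0xAE ⊕ 0x51 = 0xFF.
P[5]: D(K, 0x8E) = 0x4E; 0x4E ⊕ 0x4F = 0x01.
P[6]: D(K, 0x83) = 0xC8; 0xC8 ⊕ 0x8E = 0x46.
Blocks that differ from the original plaintext: P[5], P[6].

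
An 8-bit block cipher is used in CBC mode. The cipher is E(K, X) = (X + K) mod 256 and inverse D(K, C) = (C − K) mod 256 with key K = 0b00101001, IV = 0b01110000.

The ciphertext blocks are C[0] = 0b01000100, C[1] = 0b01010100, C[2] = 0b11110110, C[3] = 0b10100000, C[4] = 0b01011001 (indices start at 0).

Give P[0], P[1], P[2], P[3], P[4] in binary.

CBC decryption: P_i = D(K, C_i) ⊕ C_{i−1}, with C_{−1} = IV.
P[0]: D(K, 0b01000100) = 0b00011011; 0b00011011 ⊕ 0b01110000 = 0b01101011.
P[1]: D(K, 0b01010100) = 0b00101011; 0b00101011 ⊕ 0b01000100 = 0b01101111.
P[2]: D(K, 0b11110110) = 0b11001101; 0b11001101 ⊕ 0b01010100 = 0b10011001.
P[3]: D(K, 0b10100000) = 0b01110111; 0b01110111 ⊕ 0b11110110 = 0b10000001.
P[4]: D(K, 0b01011001) = 0b00110000; 0b00110000 ⊕ 0b10100000 = 0b10010000.

P[0] = 0b01101011, P[1] = 0b01101111, P[2] = 0b10011001, P[3] = 0b10000001, P[4] = 0b10010000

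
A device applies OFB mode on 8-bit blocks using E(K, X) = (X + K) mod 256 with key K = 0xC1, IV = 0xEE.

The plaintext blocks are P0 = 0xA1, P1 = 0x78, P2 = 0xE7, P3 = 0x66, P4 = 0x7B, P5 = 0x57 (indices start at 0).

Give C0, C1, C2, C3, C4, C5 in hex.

OFB encryption: S_i = E(K, S_{i−1}) with S_{−1} = IV; C_i = P_i ⊕ S_i.
C0: S = E(K, 0xEE) = 0xAF; 0xA1 ⊕ 0xAF = 0x0E.
C1: S = E(K, 0xAF) = 0x70; 0x78 ⊕ 0x70 = 0x08.
C2: S = E(K, 0x70) = 0x31; 0xE7 ⊕ 0x31 = 0xD6.
C3: S = E(K, 0x31) = 0xF2; 0x66 ⊕ 0xF2 = 0x94.
C4: S = E(K, 0xF2) = 0xB3; 0x7B ⊕ 0xB3 = 0xC8.
C5: S = E(K, 0xB3) = 0x74; 0x57 ⊕ 0x74 = 0x23.

C0 = 0x0E, C1 = 0x08, C2 = 0xD6, C3 = 0x94, C4 = 0xC8, C5 = 0x23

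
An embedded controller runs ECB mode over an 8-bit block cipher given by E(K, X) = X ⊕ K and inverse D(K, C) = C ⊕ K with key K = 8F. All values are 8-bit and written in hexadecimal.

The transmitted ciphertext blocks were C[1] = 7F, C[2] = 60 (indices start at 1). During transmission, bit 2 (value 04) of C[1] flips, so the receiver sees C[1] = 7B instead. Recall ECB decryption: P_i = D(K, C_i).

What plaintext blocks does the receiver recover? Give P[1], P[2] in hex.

Only C[1] changed, to 7B. In ECB, a change in C_i affects only P_i. Decrypting the received ciphertext:
P[1]: D(K, 7B) = F4.
P[2]: D(K, 60) = EF.
Blocks that differ from the original plaintext: P[1].

P[1] = F4, P[2] = EF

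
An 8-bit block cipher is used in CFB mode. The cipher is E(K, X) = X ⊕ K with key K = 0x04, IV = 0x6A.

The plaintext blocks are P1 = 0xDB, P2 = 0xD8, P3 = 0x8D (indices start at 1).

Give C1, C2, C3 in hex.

C1 = 0xB5, C2 = 0x69, C3 = 0xE0

CFB encryption: C_i = P_i ⊕ E(K, C_{i−1}), with C_{0} = IV.
C1: E(K, 0x6A) = 0x6E; 0xDB ⊕ 0x6E = 0xB5.
C2: E(K, 0xB5) = 0xB1; 0xD8 ⊕ 0xB1 = 0x69.
C3: E(K, 0x69) = 0x6D; 0x8D ⊕ 0x6D = 0xE0.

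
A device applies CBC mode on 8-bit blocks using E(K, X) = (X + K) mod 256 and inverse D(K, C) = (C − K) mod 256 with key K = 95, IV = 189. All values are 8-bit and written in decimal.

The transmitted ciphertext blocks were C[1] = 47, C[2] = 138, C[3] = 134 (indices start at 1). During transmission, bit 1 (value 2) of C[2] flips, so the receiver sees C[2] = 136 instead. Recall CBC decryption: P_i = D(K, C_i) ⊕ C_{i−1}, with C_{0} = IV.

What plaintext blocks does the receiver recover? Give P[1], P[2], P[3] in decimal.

Only C[2] changed, to 136. In CBC, a change in C_i garbles P_i and flips the same bit in P_{i+1}. Decrypting the received ciphertext:
P[1]: D(K, 47) = 208; 208 ⊕ 189 = 109.
P[2]: D(K, 136) = 41; 41 ⊕ 47 = 6.
P[3]: D(K, 134) = 39; 39 ⊕ 136 = 175.
Blocks that differ from the original plaintext: P[2], P[3].

P[1] = 109, P[2] = 6, P[3] = 175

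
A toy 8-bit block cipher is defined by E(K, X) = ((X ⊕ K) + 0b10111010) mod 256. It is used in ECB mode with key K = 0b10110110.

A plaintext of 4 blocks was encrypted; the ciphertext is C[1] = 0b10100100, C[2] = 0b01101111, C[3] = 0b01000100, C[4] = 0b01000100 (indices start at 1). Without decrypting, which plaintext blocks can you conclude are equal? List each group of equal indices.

ECB encrypts each block independently with the same key, so equal ciphertext blocks imply equal plaintext blocks.
C[3] = C[4] = 0b01000100, so P[3] = P[4].

P[3] = P[4]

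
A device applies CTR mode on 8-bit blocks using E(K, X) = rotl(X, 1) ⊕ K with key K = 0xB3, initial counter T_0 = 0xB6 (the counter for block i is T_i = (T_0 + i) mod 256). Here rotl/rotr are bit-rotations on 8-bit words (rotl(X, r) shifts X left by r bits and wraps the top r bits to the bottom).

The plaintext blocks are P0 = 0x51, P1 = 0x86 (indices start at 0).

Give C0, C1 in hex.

CTR encryption: S_i = E(K, T_i) where T_i is the counter for block i; C_i = P_i ⊕ S_i.
C0: T = 0xB6, S = E(K, T) = 0xDE; 0x51 ⊕ 0xDE = 0x8F.
C1: T = 0xB7, S = E(K, T) = 0xDC; 0x86 ⊕ 0xDC = 0x5A.

C0 = 0x8F, C1 = 0x5A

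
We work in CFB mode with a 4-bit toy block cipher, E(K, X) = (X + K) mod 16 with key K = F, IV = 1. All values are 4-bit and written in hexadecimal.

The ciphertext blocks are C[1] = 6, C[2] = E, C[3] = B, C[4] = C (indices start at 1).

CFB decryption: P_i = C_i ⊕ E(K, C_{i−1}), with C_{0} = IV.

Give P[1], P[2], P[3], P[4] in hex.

P[1]: E(K, 1) = 0; 6 ⊕ 0 = 6.
P[2]: E(K, 6) = 5; E ⊕ 5 = B.
P[3]: E(K, E) = D; B ⊕ D = 6.
P[4]: E(K, B) = A; C ⊕ A = 6.

P[1] = 6, P[2] = B, P[3] = 6, P[4] = 6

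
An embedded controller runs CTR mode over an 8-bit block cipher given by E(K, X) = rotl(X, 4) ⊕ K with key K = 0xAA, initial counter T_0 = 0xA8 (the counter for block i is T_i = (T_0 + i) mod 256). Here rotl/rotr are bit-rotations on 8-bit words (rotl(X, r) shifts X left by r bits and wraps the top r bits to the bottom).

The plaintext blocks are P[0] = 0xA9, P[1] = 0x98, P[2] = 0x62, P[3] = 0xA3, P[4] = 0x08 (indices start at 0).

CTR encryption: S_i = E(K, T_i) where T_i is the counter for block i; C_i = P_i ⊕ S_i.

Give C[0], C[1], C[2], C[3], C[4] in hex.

C[0]: T = 0xA8, S = E(K, T) = 0x20; 0xA9 ⊕ 0x20 = 0x89.
C[1]: T = 0xA9, S = E(K, T) = 0x30; 0x98 ⊕ 0x30 = 0xA8.
C[2]: T = 0xAA, S = E(K, T) = 0x00; 0x62 ⊕ 0x00 = 0x62.
C[3]: T = 0xAB, S = E(K, T) = 0x10; 0xA3 ⊕ 0x10 = 0xB3.
C[4]: T = 0xAC, S = E(K, T) = 0x60; 0x08 ⊕ 0x60 = 0x68.

C[0] = 0x89, C[1] = 0xA8, C[2] = 0x62, C[3] = 0xB3, C[4] = 0x68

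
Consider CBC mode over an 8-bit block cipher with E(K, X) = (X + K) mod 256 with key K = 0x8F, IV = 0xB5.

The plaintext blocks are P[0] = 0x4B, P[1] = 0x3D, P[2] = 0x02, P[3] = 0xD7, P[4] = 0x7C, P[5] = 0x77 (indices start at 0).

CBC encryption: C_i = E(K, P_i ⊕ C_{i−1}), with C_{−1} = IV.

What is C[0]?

C[0]: P[0] ⊕ 0xB5 = 0xFE; E(K, 0xFE) = 0x8D.

C[0] = 0x8D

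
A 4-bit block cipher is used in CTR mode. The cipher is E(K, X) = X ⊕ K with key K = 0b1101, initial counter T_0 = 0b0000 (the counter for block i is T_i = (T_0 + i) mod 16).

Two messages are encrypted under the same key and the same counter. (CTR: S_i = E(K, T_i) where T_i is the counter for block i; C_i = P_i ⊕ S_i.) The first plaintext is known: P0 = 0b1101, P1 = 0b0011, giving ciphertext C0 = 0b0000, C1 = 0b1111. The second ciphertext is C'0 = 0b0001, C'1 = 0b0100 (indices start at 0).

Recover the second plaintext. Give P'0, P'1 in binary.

P'0 = 0b1100, P'1 = 0b1000

In CTR with a reused counter, both messages share the same keystream S_i, so C_i ⊕ C'_i = P_i ⊕ P'_i and thus P'_i = P_i ⊕ C_i ⊕ C'_i.
P'0: 0b1101 ⊕ 0b0000 ⊕ 0b0001 = 0b1100.
P'1: 0b0011 ⊕ 0b1111 ⊕ 0b0100 = 0b1000.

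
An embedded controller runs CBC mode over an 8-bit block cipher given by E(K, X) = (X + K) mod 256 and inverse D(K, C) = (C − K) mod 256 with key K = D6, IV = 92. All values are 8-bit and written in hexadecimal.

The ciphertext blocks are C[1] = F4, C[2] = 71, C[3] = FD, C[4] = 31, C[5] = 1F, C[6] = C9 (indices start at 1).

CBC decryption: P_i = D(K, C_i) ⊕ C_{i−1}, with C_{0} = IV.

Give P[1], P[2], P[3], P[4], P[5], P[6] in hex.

P[1] = 8C, P[2] = 6F, P[3] = 56, P[4] = A6, P[5] = 78, P[6] = EC

P[1]: D(K, F4) = 1E; 1E ⊕ 92 = 8C.
P[2]: D(K, 71) = 9B; 9B ⊕ F4 = 6F.
P[3]: D(K, FD) = 27; 27 ⊕ 71 = 56.
P[4]: D(K, 31) = 5B; 5B ⊕ FD = A6.
P[5]: D(K, 1F) = 49; 49 ⊕ 31 = 78.
P[6]: D(K, C9) = F3; F3 ⊕ 1F = EC.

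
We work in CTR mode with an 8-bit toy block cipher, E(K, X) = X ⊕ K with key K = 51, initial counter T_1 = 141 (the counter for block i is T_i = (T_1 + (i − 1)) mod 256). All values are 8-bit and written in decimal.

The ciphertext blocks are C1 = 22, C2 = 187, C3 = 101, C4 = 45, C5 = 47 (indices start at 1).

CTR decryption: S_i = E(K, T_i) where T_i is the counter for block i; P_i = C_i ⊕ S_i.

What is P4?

P4 = 142

P4: T = 144, S = E(K, T) = 163; 45 ⊕ 163 = 142.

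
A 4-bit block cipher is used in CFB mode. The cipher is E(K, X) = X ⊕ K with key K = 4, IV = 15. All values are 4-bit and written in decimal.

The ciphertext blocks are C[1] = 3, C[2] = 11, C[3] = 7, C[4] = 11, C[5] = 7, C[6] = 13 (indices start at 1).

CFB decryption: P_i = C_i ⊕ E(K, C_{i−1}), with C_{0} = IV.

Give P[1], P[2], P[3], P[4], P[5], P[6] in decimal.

P[1] = 8, P[2] = 12, P[3] = 8, P[4] = 8, P[5] = 8, P[6] = 14

P[1]: E(K, 15) = 11; 3 ⊕ 11 = 8.
P[2]: E(K, 3) = 7; 11 ⊕ 7 = 12.
P[3]: E(K, 11) = 15; 7 ⊕ 15 = 8.
P[4]: E(K, 7) = 3; 11 ⊕ 3 = 8.
P[5]: E(K, 11) = 15; 7 ⊕ 15 = 8.
P[6]: E(K, 7) = 3; 13 ⊕ 3 = 14.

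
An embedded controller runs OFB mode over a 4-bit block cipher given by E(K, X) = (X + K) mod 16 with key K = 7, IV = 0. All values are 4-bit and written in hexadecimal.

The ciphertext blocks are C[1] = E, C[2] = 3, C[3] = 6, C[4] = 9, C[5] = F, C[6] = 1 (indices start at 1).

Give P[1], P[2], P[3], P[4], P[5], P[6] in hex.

P[1] = 9, P[2] = D, P[3] = 3, P[4] = 5, P[5] = C, P[6] = B

OFB decryption: S_i = E(K, S_{i−1}) with S_{0} = IV; P_i = C_i ⊕ S_i.
P[1]: S = E(K, 0) = 7; E ⊕ 7 = 9.
P[2]: S = E(K, 7) = E; 3 ⊕ E = D.
P[3]: S = E(K, E) = 5; 6 ⊕ 5 = 3.
P[4]: S = E(K, 5) = C; 9 ⊕ C = 5.
P[5]: S = E(K, C) = 3; F ⊕ 3 = C.
P[6]: S = E(K, 3) = A; 1 ⊕ A = B.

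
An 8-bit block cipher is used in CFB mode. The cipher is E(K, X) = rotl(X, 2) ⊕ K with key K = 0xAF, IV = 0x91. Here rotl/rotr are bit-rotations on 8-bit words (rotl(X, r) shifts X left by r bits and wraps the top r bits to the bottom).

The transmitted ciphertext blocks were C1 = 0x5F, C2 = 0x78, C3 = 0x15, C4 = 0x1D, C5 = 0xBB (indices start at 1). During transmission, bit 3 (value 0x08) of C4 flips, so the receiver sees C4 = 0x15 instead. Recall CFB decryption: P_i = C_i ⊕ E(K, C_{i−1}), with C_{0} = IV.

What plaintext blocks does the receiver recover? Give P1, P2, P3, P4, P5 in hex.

P1 = 0xB6, P2 = 0xAA, P3 = 0x5B, P4 = 0xEE, P5 = 0x40

Only C4 changed, to 0x15. In CFB, a change in C_i flips the same bit in P_i and garbles P_{i+1}. Decrypting the received ciphertext:
P1: E(K, 0x91) = 0xE9; 0x5F ⊕ 0xE9 = 0xB6.
P2: E(K, 0x5F) = 0xD2; 0x78 ⊕ 0xD2 = 0xAA.
P3: E(K, 0x78) = 0x4E; 0x15 ⊕ 0x4E = 0x5B.
P4: E(K, 0x15) = 0xFB; 0x15 ⊕ 0xFB = 0xEE.
P5: E(K, 0x15) = 0xFB; 0xBB ⊕ 0xFB = 0x40.
Blocks that differ from the original plaintext: P4, P5.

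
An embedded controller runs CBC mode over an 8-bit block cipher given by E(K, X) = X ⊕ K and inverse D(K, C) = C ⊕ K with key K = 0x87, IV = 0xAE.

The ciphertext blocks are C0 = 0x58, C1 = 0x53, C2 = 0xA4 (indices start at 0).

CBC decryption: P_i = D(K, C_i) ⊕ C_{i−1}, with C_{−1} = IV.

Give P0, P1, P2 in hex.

P0 = 0x71, P1 = 0x8C, P2 = 0x70

P0: D(K, 0x58) = 0xDF; 0xDF ⊕ 0xAE = 0x71.
P1: D(K, 0x53) = 0xD4; 0xD4 ⊕ 0x58 = 0x8C.
P2: D(K, 0xA4) = 0x23; 0x23 ⊕ 0x53 = 0x70.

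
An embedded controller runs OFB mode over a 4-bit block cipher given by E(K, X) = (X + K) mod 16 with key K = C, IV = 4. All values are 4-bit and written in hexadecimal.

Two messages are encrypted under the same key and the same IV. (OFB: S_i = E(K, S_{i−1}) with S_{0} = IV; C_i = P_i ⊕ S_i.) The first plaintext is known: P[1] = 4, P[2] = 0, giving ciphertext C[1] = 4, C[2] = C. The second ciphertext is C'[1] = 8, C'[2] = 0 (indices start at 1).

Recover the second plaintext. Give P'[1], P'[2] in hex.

In OFB with a reused IV, both messages share the same keystream S_i, so C_i ⊕ C'_i = P_i ⊕ P'_i and thus P'_i = P_i ⊕ C_i ⊕ C'_i.
P'[1]: 4 ⊕ 4 ⊕ 8 = 8.
P'[2]: 0 ⊕ C ⊕ 0 = C.

P'[1] = 8, P'[2] = C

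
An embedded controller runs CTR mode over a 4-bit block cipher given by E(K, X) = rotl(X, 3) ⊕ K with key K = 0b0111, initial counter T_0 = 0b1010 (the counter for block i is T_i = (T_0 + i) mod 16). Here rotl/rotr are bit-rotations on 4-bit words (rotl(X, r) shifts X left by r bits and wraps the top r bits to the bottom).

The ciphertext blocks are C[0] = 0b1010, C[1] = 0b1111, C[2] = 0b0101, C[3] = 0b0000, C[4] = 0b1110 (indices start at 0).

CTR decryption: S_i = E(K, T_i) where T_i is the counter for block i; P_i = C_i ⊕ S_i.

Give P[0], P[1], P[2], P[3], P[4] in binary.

P[0]: T = 0b1010, S = E(K, T) = 0b0010; 0b1010 ⊕ 0b0010 = 0b1000.
P[1]: T = 0b1011, S = E(K, T) = 0b1010; 0b1111 ⊕ 0b1010 = 0b0101.
P[2]: T = 0b1100, S = E(K, T) = 0b0001; 0b0101 ⊕ 0b0001 = 0b0100.
P[3]: T = 0b1101, S = E(K, T) = 0b1001; 0b0000 ⊕ 0b1001 = 0b1001.
P[4]: T = 0b1110, S = E(K, T) = 0b0000; 0b1110 ⊕ 0b0000 = 0b1110.

P[0] = 0b1000, P[1] = 0b0101, P[2] = 0b0100, P[3] = 0b1001, P[4] = 0b1110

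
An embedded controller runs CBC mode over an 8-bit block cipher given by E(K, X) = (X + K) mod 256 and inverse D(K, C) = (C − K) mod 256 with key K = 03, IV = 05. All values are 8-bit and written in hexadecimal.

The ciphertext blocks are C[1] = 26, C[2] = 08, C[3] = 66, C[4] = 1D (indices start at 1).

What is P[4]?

CBC decryption: P_i = D(K, C_i) ⊕ C_{i−1}, with C_{0} = IV.
P[4]: D(K, 1D) = 1A; 1A ⊕ 66 = 7C.

P[4] = 7C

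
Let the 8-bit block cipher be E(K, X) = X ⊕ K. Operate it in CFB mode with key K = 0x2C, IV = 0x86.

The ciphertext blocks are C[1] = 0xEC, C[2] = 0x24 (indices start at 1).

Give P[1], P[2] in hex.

P[1] = 0x46, P[2] = 0xE4

CFB decryption: P_i = C_i ⊕ E(K, C_{i−1}), with C_{0} = IV.
P[1]: E(K, 0x86) = 0xAA; 0xEC ⊕ 0xAA = 0x46.
P[2]: E(K, 0xEC) = 0xC0; 0x24 ⊕ 0xC0 = 0xE4.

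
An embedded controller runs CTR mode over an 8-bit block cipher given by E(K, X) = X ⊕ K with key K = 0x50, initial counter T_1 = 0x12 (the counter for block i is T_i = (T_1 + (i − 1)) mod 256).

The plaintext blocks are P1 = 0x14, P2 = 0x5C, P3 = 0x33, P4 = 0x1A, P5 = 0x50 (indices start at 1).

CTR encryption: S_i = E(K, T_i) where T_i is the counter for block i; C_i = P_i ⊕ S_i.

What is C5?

C5 = 0x16

C1: T = 0x12, S = E(K, T) = 0x42; 0x14 ⊕ 0x42 = 0x56.
C2: T = 0x13, S = E(K, T) = 0x43; 0x5C ⊕ 0x43 = 0x1F.
C3: T = 0x14, S = E(K, T) = 0x44; 0x33 ⊕ 0x44 = 0x77.
C4: T = 0x15, S = E(K, T) = 0x45; 0x1A ⊕ 0x45 = 0x5F.
C5: T = 0x16, S = E(K, T) = 0x46; 0x50 ⊕ 0x46 = 0x16.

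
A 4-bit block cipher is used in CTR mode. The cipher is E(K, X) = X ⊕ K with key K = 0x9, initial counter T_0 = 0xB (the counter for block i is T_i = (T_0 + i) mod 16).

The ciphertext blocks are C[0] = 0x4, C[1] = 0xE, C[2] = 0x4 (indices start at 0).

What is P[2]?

CTR decryption: S_i = E(K, T_i) where T_i is the counter for block i; P_i = C_i ⊕ S_i.
P[2]: T = 0xD, S = E(K, T) = 0x4; 0x4 ⊕ 0x4 = 0x0.

P[2] = 0x0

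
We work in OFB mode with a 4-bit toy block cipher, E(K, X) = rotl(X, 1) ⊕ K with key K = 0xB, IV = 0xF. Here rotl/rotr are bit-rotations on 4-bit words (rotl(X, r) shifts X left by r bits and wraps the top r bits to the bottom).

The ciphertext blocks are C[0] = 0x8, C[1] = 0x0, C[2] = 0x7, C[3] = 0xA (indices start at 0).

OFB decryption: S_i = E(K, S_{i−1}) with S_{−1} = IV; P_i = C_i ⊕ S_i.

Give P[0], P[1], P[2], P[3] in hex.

P[0]: S = E(K, 0xF) = 0x4; 0x8 ⊕ 0x4 = 0xC.
P[1]: S = E(K, 0x4) = 0x3; 0x0 ⊕ 0x3 = 0x3.
P[2]: S = E(K, 0x3) = 0xD; 0x7 ⊕ 0xD = 0xA.
P[3]: S = E(K, 0xD) = 0x0; 0xA ⊕ 0x0 = 0xA.

P[0] = 0xC, P[1] = 0x3, P[2] = 0xA, P[3] = 0xA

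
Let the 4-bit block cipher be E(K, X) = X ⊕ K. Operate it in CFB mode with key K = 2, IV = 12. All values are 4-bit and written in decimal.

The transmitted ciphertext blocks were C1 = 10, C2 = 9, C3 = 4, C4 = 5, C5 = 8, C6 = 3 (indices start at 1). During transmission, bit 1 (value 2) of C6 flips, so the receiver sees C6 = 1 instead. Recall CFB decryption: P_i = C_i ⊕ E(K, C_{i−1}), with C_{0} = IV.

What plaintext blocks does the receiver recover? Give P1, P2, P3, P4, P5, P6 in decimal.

P1 = 4, P2 = 1, P3 = 15, P4 = 3, P5 = 15, P6 = 11

Only C6 changed, to 1. In CFB, a change in C_i flips the same bit in P_i and garbles P_{i+1}. Decrypting the received ciphertext:
P1: E(K, 12) = 14; 10 ⊕ 14 = 4.
P2: E(K, 10) = 8; 9 ⊕ 8 = 1.
P3: E(K, 9) = 11; 4 ⊕ 11 = 15.
P4: E(K, 4) = 6; 5 ⊕ 6 = 3.
P5: E(K, 5) = 7; 8 ⊕ 7 = 15.
P6: E(K, 8) = 10; 1 ⊕ 10 = 11.
Blocks that differ from the original plaintext: P6.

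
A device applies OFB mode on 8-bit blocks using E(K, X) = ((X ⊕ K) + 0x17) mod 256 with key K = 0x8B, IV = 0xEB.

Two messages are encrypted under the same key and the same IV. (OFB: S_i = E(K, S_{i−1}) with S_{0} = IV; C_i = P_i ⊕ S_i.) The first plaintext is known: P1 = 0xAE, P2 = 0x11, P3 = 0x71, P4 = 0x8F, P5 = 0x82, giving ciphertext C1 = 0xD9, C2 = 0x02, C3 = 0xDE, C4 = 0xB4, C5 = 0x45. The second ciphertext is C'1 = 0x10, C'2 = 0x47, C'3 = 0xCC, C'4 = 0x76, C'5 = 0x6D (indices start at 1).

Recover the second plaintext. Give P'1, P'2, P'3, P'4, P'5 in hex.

In OFB with a reused IV, both messages share the same keystream S_i, so C_i ⊕ C'_i = P_i ⊕ P'_i and thus P'_i = P_i ⊕ C_i ⊕ C'_i.
P'1: 0xAE ⊕ 0xD9 ⊕ 0x10 = 0x67.
P'2: 0x11 ⊕ 0x02 ⊕ 0x47 = 0x54.
P'3: 0x71 ⊕ 0xDE ⊕ 0xCC = 0x63.
P'4: 0x8F ⊕ 0xB4 ⊕ 0x76 = 0x4D.
P'5: 0x82 ⊕ 0x45 ⊕ 0x6D = 0xAA.

P'1 = 0x67, P'2 = 0x54, P'3 = 0x63, P'4 = 0x4D, P'5 = 0xAA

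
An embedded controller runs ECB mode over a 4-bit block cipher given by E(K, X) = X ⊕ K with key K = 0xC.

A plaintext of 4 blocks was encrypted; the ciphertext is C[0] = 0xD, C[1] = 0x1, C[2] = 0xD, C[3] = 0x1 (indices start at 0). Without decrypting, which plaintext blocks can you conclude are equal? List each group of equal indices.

P[0] = P[2]; P[1] = P[3]

ECB encrypts each block independently with the same key, so equal ciphertext blocks imply equal plaintext blocks.
C[0] = C[2] = 0xD, so P[0] = P[2].
C[1] = C[3] = 0x1, so P[1] = P[3].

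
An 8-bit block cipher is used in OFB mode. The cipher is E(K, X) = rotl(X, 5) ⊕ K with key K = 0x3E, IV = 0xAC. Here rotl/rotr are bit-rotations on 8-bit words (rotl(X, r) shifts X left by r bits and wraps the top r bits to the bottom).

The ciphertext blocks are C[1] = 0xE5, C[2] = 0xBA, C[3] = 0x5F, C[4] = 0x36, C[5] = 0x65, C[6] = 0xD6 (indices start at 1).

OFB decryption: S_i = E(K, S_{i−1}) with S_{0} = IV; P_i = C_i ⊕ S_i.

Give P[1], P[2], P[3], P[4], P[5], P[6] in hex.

P[1]: S = E(K, 0xAC) = 0xAB; 0xE5 ⊕ 0xAB = 0x4E.
P[2]: S = E(K, 0xAB) = 0x4B; 0xBA ⊕ 0x4B = 0xF1.
P[3]: S = E(K, 0x4B) = 0x57; 0x5F ⊕ 0x57 = 0x08.
P[4]: S = E(K, 0x57) = 0xD4; 0x36 ⊕ 0xD4 = 0xE2.
P[5]: S = E(K, 0xD4) = 0xA4; 0x65 ⊕ 0xA4 = 0xC1.
P[6]: S = E(K, 0xA4) = 0xAA; 0xD6 ⊕ 0xAA = 0x7C.

P[1] = 0x4E, P[2] = 0xF1, P[3] = 0x08, P[4] = 0xE2, P[5] = 0xC1, P[6] = 0x7C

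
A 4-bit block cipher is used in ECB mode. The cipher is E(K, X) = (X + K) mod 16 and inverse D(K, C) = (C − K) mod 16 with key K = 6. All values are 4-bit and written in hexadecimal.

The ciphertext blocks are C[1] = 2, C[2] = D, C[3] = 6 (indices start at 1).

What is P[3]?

ECB decryption: P_i = D(K, C_i).
P[3]: D(K, 6) = 0.

P[3] = 0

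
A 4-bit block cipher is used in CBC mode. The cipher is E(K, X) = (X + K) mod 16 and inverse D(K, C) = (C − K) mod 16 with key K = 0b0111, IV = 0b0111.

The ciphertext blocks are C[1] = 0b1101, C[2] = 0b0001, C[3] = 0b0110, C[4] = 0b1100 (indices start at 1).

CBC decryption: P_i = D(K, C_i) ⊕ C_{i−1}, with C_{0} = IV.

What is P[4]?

P[4]: D(K, 0b1100) = 0b0101; 0b0101 ⊕ 0b0110 = 0b0011.

P[4] = 0b0011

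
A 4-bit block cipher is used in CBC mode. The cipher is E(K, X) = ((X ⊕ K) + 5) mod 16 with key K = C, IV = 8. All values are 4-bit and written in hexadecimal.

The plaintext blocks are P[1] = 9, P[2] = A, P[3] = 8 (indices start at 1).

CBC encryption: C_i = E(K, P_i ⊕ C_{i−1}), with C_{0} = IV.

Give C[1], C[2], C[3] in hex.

C[1]: P[1] ⊕ 8 = 1; E(K, 1) = 2.
C[2]: P[2] ⊕ 2 = 8; E(K, 8) = 9.
C[3]: P[3] ⊕ 9 = 1; E(K, 1) = 2.

C[1] = 2, C[2] = 9, C[3] = 2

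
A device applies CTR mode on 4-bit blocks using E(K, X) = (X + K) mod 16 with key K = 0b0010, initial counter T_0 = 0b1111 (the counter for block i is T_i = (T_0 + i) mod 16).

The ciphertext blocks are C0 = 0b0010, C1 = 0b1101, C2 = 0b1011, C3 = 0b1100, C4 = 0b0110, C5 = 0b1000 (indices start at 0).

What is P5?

P5 = 0b1110

CTR decryption: S_i = E(K, T_i) where T_i is the counter for block i; P_i = C_i ⊕ S_i.
P5: T = 0b0100, S = E(K, T) = 0b0110; 0b1000 ⊕ 0b0110 = 0b1110.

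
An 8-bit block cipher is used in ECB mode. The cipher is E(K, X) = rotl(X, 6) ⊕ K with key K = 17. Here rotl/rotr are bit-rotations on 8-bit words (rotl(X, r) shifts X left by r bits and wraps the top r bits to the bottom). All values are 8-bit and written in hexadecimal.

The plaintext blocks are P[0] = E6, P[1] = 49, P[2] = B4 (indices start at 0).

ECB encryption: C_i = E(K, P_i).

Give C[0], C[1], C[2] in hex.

C[0] = AE, C[1] = 45, C[2] = 3A

C[0]: E(K, E6) = AE.
C[1]: E(K, 49) = 45.
C[2]: E(K, B4) = 3A.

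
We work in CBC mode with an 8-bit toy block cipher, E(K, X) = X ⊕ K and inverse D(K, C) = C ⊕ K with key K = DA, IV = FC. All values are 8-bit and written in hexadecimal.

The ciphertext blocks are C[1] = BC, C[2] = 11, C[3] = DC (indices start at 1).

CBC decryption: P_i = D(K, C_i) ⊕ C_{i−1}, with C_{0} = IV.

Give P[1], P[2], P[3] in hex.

P[1]: D(K, BC) = 66; 66 ⊕ FC = 9A.
P[2]: D(K, 11) = CB; CB ⊕ BC = 77.
P[3]: D(K, DC) = 06; 06 ⊕ 11 = 17.

P[1] = 9A, P[2] = 77, P[3] = 17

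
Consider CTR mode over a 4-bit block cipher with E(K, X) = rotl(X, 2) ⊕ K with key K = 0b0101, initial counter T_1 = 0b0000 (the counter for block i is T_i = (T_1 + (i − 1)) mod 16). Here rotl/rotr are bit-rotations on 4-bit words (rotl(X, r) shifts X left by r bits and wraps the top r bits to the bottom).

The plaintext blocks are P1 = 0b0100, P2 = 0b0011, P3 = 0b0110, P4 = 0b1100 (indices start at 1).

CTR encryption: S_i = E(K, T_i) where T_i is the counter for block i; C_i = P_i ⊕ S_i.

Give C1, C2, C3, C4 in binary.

C1 = 0b0001, C2 = 0b0010, C3 = 0b1011, C4 = 0b0101

C1: T = 0b0000, S = E(K, T) = 0b0101; 0b0100 ⊕ 0b0101 = 0b0001.
C2: T = 0b0001, S = E(K, T) = 0b0001; 0b0011 ⊕ 0b0001 = 0b0010.
C3: T = 0b0010, S = E(K, T) = 0b1101; 0b0110 ⊕ 0b1101 = 0b1011.
C4: T = 0b0011, S = E(K, T) = 0b1001; 0b1100 ⊕ 0b1001 = 0b0101.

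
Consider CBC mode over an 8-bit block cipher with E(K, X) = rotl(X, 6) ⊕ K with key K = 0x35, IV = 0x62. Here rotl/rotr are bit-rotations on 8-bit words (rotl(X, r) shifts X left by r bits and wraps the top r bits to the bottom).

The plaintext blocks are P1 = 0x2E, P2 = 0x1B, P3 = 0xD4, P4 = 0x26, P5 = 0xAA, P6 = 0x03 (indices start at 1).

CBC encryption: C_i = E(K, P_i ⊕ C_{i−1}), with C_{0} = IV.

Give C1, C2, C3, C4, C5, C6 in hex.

C1 = 0x26, C2 = 0x7A, C3 = 0x9E, C4 = 0x1B, C5 = 0x59, C6 = 0xA3

C1: P1 ⊕ 0x62 = 0x4C; E(K, 0x4C) = 0x26.
C2: P2 ⊕ 0x26 = 0x3D; E(K, 0x3D) = 0x7A.
C3: P3 ⊕ 0x7A = 0xAE; E(K, 0xAE) = 0x9E.
C4: P4 ⊕ 0x9E = 0xB8; E(K, 0xB8) = 0x1B.
C5: P5 ⊕ 0x1B = 0xB1; E(K, 0xB1) = 0x59.
C6: P6 ⊕ 0x59 = 0x5A; E(K, 0x5A) = 0xA3.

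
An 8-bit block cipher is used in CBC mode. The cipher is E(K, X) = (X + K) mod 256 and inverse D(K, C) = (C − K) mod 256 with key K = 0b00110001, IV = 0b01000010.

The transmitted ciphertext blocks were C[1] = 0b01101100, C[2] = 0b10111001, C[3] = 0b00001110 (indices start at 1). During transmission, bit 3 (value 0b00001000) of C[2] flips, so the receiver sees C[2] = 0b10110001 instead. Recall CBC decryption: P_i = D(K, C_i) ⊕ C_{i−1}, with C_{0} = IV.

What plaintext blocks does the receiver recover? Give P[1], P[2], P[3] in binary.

P[1] = 0b01111001, P[2] = 0b11101100, P[3] = 0b01101100

Only C[2] changed, to 0b10110001. In CBC, a change in C_i garbles P_i and flips the same bit in P_{i+1}. Decrypting the received ciphertext:
P[1]: D(K, 0b01101100) = 0b00111011; 0b00111011 ⊕ 0b01000010 = 0b01111001.
P[2]: D(K, 0b10110001) = 0b10000000; 0b10000000 ⊕ 0b01101100 = 0b11101100.
P[3]: D(K, 0b00001110) = 0b11011101; 0b11011101 ⊕ 0b10110001 = 0b01101100.
Blocks that differ from the original plaintext: P[2], P[3].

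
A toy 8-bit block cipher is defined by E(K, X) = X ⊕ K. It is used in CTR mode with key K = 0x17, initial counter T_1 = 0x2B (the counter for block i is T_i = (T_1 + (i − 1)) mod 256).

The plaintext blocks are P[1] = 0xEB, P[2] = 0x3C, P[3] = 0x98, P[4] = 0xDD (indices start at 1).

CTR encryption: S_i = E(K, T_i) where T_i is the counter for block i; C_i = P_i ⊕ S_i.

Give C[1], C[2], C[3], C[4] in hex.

C[1]: T = 0x2B, S = E(K, T) = 0x3C; 0xEB ⊕ 0x3C = 0xD7.
C[2]: T = 0x2C, S = E(K, T) = 0x3B; 0x3C ⊕ 0x3B = 0x07.
C[3]: T = 0x2D, S = E(K, T) = 0x3A; 0x98 ⊕ 0x3A = 0xA2.
C[4]: T = 0x2E, S = E(K, T) = 0x39; 0xDD ⊕ 0x39 = 0xE4.

C[1] = 0xD7, C[2] = 0x07, C[3] = 0xA2, C[4] = 0xE4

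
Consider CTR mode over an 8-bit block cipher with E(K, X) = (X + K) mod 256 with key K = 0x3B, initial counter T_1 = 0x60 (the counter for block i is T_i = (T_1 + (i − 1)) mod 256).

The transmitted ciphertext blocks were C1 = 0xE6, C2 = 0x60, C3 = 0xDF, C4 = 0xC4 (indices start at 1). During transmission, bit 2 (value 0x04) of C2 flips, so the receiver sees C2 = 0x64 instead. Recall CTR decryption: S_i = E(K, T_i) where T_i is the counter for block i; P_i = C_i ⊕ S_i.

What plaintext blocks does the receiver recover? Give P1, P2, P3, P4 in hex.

P1 = 0x7D, P2 = 0xF8, P3 = 0x42, P4 = 0x5A

Only C2 changed, to 0x64. In CTR, a change in C_i flips the same bit in P_i only; the keystream is unaffected. Decrypting the received ciphertext:
P1: T = 0x60, S = E(K, T) = 0x9B; 0xE6 ⊕ 0x9B = 0x7D.
P2: T = 0x61, S = E(K, T) = 0x9C; 0x64 ⊕ 0x9C = 0xF8.
P3: T = 0x62, S = E(K, T) = 0x9D; 0xDF ⊕ 0x9D = 0x42.
P4: T = 0x63, S = E(K, T) = 0x9E; 0xC4 ⊕ 0x9E = 0x5A.
Blocks that differ from the original plaintext: P2.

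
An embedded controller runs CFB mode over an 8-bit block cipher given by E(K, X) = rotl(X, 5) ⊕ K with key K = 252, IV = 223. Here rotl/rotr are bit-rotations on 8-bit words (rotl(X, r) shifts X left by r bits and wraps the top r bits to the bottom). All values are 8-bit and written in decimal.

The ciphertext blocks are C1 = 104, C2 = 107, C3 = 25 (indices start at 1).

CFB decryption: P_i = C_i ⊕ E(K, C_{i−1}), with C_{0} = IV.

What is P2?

P2: E(K, 104) = 241; 107 ⊕ 241 = 154.

P2 = 154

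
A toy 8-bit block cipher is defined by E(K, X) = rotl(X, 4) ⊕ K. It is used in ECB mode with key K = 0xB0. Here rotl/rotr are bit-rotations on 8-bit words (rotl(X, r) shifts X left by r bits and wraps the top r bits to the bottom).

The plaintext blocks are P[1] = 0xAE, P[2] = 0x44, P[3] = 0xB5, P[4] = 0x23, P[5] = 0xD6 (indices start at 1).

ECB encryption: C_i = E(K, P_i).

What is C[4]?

C[4]: E(K, 0x23) = 0x82.

C[4] = 0x82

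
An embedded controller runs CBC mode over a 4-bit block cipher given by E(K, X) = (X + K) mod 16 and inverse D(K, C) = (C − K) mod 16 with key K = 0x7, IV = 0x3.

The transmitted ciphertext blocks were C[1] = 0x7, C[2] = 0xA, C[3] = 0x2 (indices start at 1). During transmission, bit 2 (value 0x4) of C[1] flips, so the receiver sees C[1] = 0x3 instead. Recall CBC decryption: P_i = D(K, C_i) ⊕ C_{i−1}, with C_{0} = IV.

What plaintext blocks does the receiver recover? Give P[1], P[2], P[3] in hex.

P[1] = 0xF, P[2] = 0x0, P[3] = 0x1

Only C[1] changed, to 0x3. In CBC, a change in C_i garbles P_i and flips the same bit in P_{i+1}. Decrypting the received ciphertext:
P[1]: D(K, 0x3) = 0xC; 0xC ⊕ 0x3 = 0xF.
P[2]: D(K, 0xA) = 0x3; 0x3 ⊕ 0x3 = 0x0.
P[3]: D(K, 0x2) = 0xB; 0xB ⊕ 0xA = 0x1.
Blocks that differ from the original plaintext: P[1], P[2].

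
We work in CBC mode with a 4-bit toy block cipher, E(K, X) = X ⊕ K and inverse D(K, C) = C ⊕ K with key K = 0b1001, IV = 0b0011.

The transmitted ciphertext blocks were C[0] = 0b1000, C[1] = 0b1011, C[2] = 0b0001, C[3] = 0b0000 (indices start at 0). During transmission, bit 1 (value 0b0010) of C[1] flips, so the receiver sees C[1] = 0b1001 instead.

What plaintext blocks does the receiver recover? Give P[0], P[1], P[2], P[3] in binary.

CBC decryption: P_i = D(K, C_i) ⊕ C_{i−1}, with C_{−1} = IV.
Only C[1] changed, to 0b1001. In CBC, a change in C_i garbles P_i and flips the same bit in P_{i+1}. Decrypting the received ciphertext:
P[0]: D(K, 0b1000) = 0b0001; 0b0001 ⊕ 0b0011 = 0b0010.
P[1]: D(K, 0b1001) = 0b0000; 0b0000 ⊕ 0b1000 = 0b1000.
P[2]: D(K, 0b0001) = 0b1000; 0b1000 ⊕ 0b1001 = 0b0001.
P[3]: D(K, 0b0000) = 0b1001; 0b1001 ⊕ 0b0001 = 0b1000.
Blocks that differ from the original plaintext: P[1], P[2].

P[0] = 0b0010, P[1] = 0b1000, P[2] = 0b0001, P[3] = 0b1000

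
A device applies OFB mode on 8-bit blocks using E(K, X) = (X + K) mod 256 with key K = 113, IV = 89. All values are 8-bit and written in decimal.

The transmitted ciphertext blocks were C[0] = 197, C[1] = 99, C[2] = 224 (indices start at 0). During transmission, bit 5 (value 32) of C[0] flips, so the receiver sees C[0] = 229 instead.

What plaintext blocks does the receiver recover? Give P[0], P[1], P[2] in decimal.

OFB decryption: S_i = E(K, S_{i−1}) with S_{−1} = IV; P_i = C_i ⊕ S_i.
Only C[0] changed, to 229. In OFB, a change in C_i flips the same bit in P_i only; the keystream is unaffected. Decrypting the received ciphertext:
P[0]: S = E(K, 89) = 202; 229 ⊕ 202 = 47.
P[1]: S = E(K, 202) = 59; 99 ⊕ 59 = 88.
P[2]: S = E(K, 59) = 172; 224 ⊕ 172 = 76.
Blocks that differ from the original plaintext: P[0].

P[0] = 47, P[1] = 88, P[2] = 76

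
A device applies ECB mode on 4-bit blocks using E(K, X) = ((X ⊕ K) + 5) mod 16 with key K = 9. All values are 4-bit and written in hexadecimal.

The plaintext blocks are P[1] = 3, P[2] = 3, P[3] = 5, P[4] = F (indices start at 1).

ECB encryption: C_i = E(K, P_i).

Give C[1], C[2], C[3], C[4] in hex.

C[1]: E(K, 3) = F.
C[2]: E(K, 3) = F.
C[3]: E(K, 5) = 1.
C[4]: E(K, F) = B.

C[1] = F, C[2] = F, C[3] = 1, C[4] = B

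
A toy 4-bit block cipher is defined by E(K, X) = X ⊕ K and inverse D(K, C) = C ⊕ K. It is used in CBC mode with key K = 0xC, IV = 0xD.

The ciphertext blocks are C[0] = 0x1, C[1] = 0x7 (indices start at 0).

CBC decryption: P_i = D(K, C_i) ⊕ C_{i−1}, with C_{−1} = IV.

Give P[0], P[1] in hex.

P[0]: D(K, 0x1) = 0xD; 0xD ⊕ 0xD = 0x0.
P[1]: D(K, 0x7) = 0xB; 0xB ⊕ 0x1 = 0xA.

P[0] = 0x0, P[1] = 0xA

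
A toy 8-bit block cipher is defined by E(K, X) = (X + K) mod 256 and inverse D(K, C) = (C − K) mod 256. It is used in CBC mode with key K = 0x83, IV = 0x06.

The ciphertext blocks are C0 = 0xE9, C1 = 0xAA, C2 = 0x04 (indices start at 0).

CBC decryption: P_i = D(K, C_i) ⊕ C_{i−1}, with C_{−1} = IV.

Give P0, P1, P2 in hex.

P0 = 0x60, P1 = 0xCE, P2 = 0x2B

P0: D(K, 0xE9) = 0x66; 0x66 ⊕ 0x06 = 0x60.
P1: D(K, 0xAA) = 0x27; 0x27 ⊕ 0xE9 = 0xCE.
P2: D(K, 0x04) = 0x81; 0x81 ⊕ 0xAA = 0x2B.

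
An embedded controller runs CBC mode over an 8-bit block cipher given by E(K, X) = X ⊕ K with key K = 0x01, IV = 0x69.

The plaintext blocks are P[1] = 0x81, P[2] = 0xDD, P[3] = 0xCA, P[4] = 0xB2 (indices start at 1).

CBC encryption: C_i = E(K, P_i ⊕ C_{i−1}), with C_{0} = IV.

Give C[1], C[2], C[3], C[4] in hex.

C[1]: P[1] ⊕ 0x69 = 0xE8; E(K, 0xE8) = 0xE9.
C[2]: P[2] ⊕ 0xE9 = 0x34; E(K, 0x34) = 0x35.
C[3]: P[3] ⊕ 0x35 = 0xFF; E(K, 0xFF) = 0xFE.
C[4]: P[4] ⊕ 0xFE = 0x4C; E(K, 0x4C) = 0x4D.

C[1] = 0xE9, C[2] = 0x35, C[3] = 0xFE, C[4] = 0x4D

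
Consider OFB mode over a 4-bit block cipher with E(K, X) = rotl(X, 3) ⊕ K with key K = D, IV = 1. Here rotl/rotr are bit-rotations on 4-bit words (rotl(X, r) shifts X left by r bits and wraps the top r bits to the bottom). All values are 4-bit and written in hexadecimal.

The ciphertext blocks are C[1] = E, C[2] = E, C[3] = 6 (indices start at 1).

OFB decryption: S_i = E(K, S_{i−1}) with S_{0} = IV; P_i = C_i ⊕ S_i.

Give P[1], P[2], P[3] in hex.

P[1] = B, P[2] = 9, P[3] = 0

P[1]: S = E(K, 1) = 5; E ⊕ 5 = B.
P[2]: S = E(K, 5) = 7; E ⊕ 7 = 9.
P[3]: S = E(K, 7) = 6; 6 ⊕ 6 = 0.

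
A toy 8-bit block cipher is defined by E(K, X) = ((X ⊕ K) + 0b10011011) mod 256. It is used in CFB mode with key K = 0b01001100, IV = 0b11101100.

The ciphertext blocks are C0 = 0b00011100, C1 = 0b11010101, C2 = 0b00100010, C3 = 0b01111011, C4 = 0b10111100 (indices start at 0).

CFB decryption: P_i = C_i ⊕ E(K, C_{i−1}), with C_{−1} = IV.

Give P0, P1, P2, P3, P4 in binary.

P0: E(K, 0b11101100) = 0b00111011; 0b00011100 ⊕ 0b00111011 = 0b00100111.
P1: E(K, 0b00011100) = 0b11101011; 0b11010101 ⊕ 0b11101011 = 0b00111110.
P2: E(K, 0b11010101) = 0b00110100; 0b00100010 ⊕ 0b00110100 = 0b00010110.
P3: E(K, 0b00100010) = 0b00001001; 0b01111011 ⊕ 0b00001001 = 0b01110010.
P4: E(K, 0b01111011) = 0b11010010; 0b10111100 ⊕ 0b11010010 = 0b01101110.

P0 = 0b00100111, P1 = 0b00111110, P2 = 0b00010110, P3 = 0b01110010, P4 = 0b01101110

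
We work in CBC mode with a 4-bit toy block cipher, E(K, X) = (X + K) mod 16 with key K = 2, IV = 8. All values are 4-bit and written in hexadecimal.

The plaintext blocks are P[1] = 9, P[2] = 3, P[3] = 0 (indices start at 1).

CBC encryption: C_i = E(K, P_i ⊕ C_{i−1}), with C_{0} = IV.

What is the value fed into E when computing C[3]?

C[1]: P[1] ⊕ 8 = 1; E(K, 1) = 3.
C[2]: P[2] ⊕ 3 = 0; E(K, 0) = 2.
C[3]: P[3] ⊕ 2 = 2; E(K, 2) = 4.
So the input to E for block [3] is 2.

2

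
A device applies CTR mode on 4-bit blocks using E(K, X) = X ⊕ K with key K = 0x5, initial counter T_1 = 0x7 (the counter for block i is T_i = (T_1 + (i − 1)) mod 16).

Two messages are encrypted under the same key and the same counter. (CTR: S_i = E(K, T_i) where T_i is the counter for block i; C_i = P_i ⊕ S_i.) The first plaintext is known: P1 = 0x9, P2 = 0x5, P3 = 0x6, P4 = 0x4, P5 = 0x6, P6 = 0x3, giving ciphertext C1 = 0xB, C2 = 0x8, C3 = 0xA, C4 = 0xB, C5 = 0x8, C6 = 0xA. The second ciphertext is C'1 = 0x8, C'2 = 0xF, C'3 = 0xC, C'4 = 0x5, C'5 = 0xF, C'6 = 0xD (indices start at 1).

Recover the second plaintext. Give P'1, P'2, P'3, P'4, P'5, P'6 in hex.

P'1 = 0xA, P'2 = 0x2, P'3 = 0x0, P'4 = 0xA, P'5 = 0x1, P'6 = 0x4

In CTR with a reused counter, both messages share the same keystream S_i, so C_i ⊕ C'_i = P_i ⊕ P'_i and thus P'_i = P_i ⊕ C_i ⊕ C'_i.
P'1: 0x9 ⊕ 0xB ⊕ 0x8 = 0xA.
P'2: 0x5 ⊕ 0x8 ⊕ 0xF = 0x2.
P'3: 0x6 ⊕ 0xA ⊕ 0xC = 0x0.
P'4: 0x4 ⊕ 0xB ⊕ 0x5 = 0xA.
P'5: 0x6 ⊕ 0x8 ⊕ 0xF = 0x1.
P'6: 0x3 ⊕ 0xA ⊕ 0xD = 0x4.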